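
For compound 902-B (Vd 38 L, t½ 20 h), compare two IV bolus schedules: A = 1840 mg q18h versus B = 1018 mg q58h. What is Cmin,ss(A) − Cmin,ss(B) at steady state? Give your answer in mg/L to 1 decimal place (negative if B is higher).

51.8 mg/L

Regimen A: f = (1/2)^(18/20) ≈ 0.5359; Cmin,ss = (1840/38)·f/(1−f) ≈ 55.912 mg/L.
Regimen B: f = (1/2)^(58/20) ≈ 0.1340; Cmin,ss = (1018/38)·f/(1−f) ≈ 4.145 mg/L.
Difference ≈ 55.912 − 4.145 ≈ 51.767 mg/L.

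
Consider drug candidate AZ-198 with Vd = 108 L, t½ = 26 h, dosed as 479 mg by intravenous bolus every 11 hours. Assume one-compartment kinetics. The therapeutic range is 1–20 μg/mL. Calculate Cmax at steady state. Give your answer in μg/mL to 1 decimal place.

Over one 11-h interval, 11/26 ≈ 0.42308 half-lives elapse, leaving f ≈ 0.7458 of each dose.
Accumulation ratio R = 1/(1 − f) ≈ 1/0.2542 ≈ 3.9339.
Each bolus raises the concentration by D/Vd = 479/108 ≈ 4.435 μg/mL.
Steady-state peak Cmax,ss = C₀·R ≈ 4.435 × 3.9339 ≈ 17.447 μg/mL.
Peak 17.4 μg/mL vs MTC 20 μg/mL: below toxic threshold.

17.4 μg/mL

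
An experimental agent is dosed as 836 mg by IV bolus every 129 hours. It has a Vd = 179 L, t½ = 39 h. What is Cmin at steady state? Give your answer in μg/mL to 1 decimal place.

0.5 μg/mL

k = ln2/t½ = ln2/39 ≈ 0.017773 h⁻¹; fraction remaining f = e^(−kτ) = e^(−0.017773×129) ≈ 0.1010.
Accumulation ratio R = 1/(1 − f) ≈ 1/0.8990 ≈ 1.1123.
Each bolus raises the concentration by D/Vd = 836/179 ≈ 4.670 μg/mL.
Steady-state peak Cmax,ss = C₀·R ≈ 4.670 × 1.1123 ≈ 5.194 μg/mL.
Steady-state trough Cmin,ss = Cmax,ss·f ≈ 5.194 × 0.1010 ≈ 0.525 μg/mL.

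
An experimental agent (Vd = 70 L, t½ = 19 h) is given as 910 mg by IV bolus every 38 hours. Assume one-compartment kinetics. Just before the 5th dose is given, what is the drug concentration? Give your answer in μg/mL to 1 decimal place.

f = (1/2)^(τ/t½) = (1/2)^(38/19) ≈ 0.2500.
C₀ = D/Vd = 910/70 ≈ 13.000 μg/mL.
Before the 5th dose, 4 doses have been given. Superposition: Cmin = C₀·(f + f² + … + f^4).
≈ 13.000 × (0.2500 + 0.0625 + 0.0156 + 0.0039) ≈ 13.000 × 0.3320 ≈ 4.316 μg/mL.

4.3 μg/mL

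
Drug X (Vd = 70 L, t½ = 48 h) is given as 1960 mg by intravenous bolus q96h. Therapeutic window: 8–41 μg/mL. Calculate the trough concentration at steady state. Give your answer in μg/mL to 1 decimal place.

9.3 μg/mL

The dosing interval is 2 half-lives, so f = 2^(−2) = 0.25.
Accumulation ratio R = 1/(1 − f) = 1/0.75 = 4/3.
Single-dose peak C₀ = D/Vd = 1960/70 = 28 μg/mL.
Steady-state peak Cmax,ss = C₀·R = 28 × 4/3 ≈ 37.333 μg/mL.
Steady-state trough Cmin,ss = Cmax,ss·f ≈ 37.333 × 0.25 ≈ 9.333 μg/mL.
Trough 9.3 μg/mL vs MEC 8 μg/mL: adequate.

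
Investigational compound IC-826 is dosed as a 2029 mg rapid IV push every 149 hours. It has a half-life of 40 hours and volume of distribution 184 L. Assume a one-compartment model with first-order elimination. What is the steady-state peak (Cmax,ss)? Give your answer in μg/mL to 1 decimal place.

11.9 μg/mL

τ/t½ = 149/40 ≈ 3.725, so fraction remaining f = (1/2)^(149/40) ≈ 0.0756.
Accumulation ratio R = 1/(1 − f) ≈ 1/0.9244 ≈ 1.0818.
Single-dose peak C₀ = D/Vd = 2029/184 ≈ 11.027 μg/mL.
Cmax,ss = C₀/(1 − f) ≈ 11.027/0.9244 ≈ 11.929 μg/mL.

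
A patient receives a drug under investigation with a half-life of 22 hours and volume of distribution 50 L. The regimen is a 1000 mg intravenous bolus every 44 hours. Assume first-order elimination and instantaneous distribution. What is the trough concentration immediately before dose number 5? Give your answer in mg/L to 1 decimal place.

6.6 mg/L

f = (1/2)^(τ/t½) = (1/2)^(44/22) ≈ 0.2500.
C₀ = D/Vd = 1000/50 ≈ 20.000 mg/L.
Before the 5th dose, 4 doses have been given. Superposition: Cmin = C₀·(f + f² + … + f^4).
≈ 20.000 × (0.2500 + 0.0625 + 0.0156 + 0.0039) ≈ 20.000 × 0.3320 ≈ 6.640 mg/L.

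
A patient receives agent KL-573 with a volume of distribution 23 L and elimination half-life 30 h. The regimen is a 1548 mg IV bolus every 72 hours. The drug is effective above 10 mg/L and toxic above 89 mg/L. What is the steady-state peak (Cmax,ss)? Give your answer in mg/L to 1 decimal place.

83.0 mg/L

k = ln2/t½ = ln2/30 ≈ 0.023105 h⁻¹; fraction remaining f = e^(−kτ) = e^(−0.023105×72) ≈ 0.1895.
At steady state, accumulation factor R = 1/(1 − e^(−kτ)) ≈ 1.2338.
Each bolus raises the concentration by D/Vd = 1548/23 ≈ 67.304 mg/L.
Steady-state peak Cmax,ss = C₀·R ≈ 67.304 × 1.2338 ≈ 83.040 mg/L.
Peak 83.0 mg/L vs MTC 89 mg/L: below toxic threshold.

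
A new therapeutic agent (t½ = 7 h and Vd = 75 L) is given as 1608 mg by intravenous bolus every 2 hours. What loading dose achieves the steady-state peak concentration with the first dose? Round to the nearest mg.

8950 mg

f = (1/2)^(2/7) ≈ 0.820335; accumulation ratio R = 1/(1−f) ≈ 5.56591.
Loading dose to hit Cmax,ss on first dose: D_load = D_maint·R ≈ 1608 × 5.56591 ≈ 8949.98 mg.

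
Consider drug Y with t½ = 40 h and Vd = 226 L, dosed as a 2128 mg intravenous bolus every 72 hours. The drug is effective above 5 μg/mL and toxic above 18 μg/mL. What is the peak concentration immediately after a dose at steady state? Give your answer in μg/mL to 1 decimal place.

13.2 μg/mL

Over one 72-h interval, 72/40 ≈ 1.8 half-lives elapse, leaving f ≈ 0.2872 of each dose.
Accumulation ratio R = 1/(1 − f) ≈ 1/0.7128 ≈ 1.4029.
Single-dose peak C₀ = D/Vd = 2128/226 ≈ 9.416 μg/mL.
Cmax,ss = C₀/(1 − f) ≈ 9.416/0.7128 ≈ 13.210 μg/mL.
Peak 13.2 μg/mL vs MTC 18 μg/mL: below toxic threshold.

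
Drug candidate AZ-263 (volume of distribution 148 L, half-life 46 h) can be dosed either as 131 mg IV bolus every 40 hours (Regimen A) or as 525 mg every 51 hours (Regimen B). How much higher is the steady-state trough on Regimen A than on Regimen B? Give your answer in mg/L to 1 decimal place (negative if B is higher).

-2.0 mg/L

Regimen A: f = (1/2)^(40/46) ≈ 0.5473; Cmin,ss = (131/148)·f/(1−f) ≈ 1.070 mg/L.
Regimen B: f = (1/2)^(51/46) ≈ 0.4637; Cmin,ss = (525/148)·f/(1−f) ≈ 3.067 mg/L.
Difference ≈ 1.070 − 3.067 ≈ -1.997 mg/L.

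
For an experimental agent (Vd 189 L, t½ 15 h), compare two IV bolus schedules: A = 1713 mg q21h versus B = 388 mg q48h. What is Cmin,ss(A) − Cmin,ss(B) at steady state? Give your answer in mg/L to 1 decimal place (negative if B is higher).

5.3 mg/L

Regimen A: f = (1/2)^(21/15) ≈ 0.3789; Cmin,ss = (1713/189)·f/(1−f) ≈ 5.529 mg/L.
Regimen B: f = (1/2)^(48/15) ≈ 0.1088; Cmin,ss = (388/189)·f/(1−f) ≈ 0.251 mg/L.
Difference ≈ 5.529 − 0.251 ≈ 5.278 mg/L.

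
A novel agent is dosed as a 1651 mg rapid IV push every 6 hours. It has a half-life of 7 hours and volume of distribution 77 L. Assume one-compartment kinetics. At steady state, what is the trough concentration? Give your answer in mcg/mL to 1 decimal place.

Over one 6-h interval, 6/7 ≈ 0.85714 half-lives elapse, leaving f ≈ 0.5520 of each dose.
At steady state, accumulation factor R = 1/(1 − e^(−kτ)) ≈ 2.2321.
Each bolus raises the concentration by D/Vd = 1651/77 ≈ 21.442 mcg/mL.
Cmax,ss = C₀/(1 − f) ≈ 21.442/0.4480 ≈ 47.862 mcg/mL.
Steady-state trough Cmin,ss = Cmax,ss·f ≈ 47.862 × 0.5520 ≈ 26.420 mcg/mL.

26.4 mcg/mL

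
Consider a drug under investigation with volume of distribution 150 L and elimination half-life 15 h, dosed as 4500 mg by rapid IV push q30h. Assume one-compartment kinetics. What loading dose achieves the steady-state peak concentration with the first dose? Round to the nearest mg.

6000 mg

f = (1/2)^(30/15) ≈ 0.250000; accumulation ratio R = 1/(1−f) ≈ 1.33333.
Loading dose to hit Cmax,ss on first dose: D_load = D_maint·R ≈ 4500 × 1.33333 ≈ 5999.98 mg.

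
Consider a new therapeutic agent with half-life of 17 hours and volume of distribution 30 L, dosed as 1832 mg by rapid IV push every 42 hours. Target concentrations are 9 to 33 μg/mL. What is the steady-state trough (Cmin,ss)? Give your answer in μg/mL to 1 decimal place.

k = ln2/t½ = ln2/17 ≈ 0.040773 h⁻¹; fraction remaining f = e^(−kτ) = e^(−0.040773×42) ≈ 0.1804.
Each bolus raises the concentration by D/Vd = 1832/30 ≈ 61.067 μg/mL.
Steady-state trough Cmin,ss = C₀·f/(1−f) ≈ 61.067 × 0.1804/0.8196 ≈ 13.441 μg/mL.
Trough 13.4 μg/mL vs MEC 9 μg/mL: adequate.

13.4 μg/mL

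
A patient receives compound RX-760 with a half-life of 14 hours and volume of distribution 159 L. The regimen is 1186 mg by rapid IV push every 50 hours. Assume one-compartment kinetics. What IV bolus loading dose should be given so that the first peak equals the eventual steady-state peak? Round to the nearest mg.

f = (1/2)^(50/14) ≈ 0.084119; accumulation ratio R = 1/(1−f) ≈ 1.09184.
Loading dose to hit Cmax,ss on first dose: D_load = D_maint·R ≈ 1186 × 1.09184 ≈ 1294.92 mg.

1295 mg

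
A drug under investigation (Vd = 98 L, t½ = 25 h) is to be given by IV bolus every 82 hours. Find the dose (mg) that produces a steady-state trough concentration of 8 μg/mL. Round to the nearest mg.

6831 mg

τ/t½ = 82/25 ≈ 3.28, so f = (1/2)^(82/25) ≈ 0.102949.
Cmin,ss = (D/Vd)·f/(1−f), so D = Cmin,ss·Vd·(1−f)/f.
D = 8 × 98 × (1−f)/f ≈ 8 × 98 × 8.71355 ≈ 6831.42 mg.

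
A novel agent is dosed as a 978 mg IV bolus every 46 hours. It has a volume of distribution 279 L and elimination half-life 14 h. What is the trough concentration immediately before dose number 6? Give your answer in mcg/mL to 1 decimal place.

f = (1/2)^(τ/t½) = (1/2)^(46/14) ≈ 0.1025.
C₀ = D/Vd = 978/279 ≈ 3.505 mcg/mL.
Before the 6th dose, 5 doses have been given. Superposition: Cmin = C₀·(f + f² + … + f^5).
≈ 3.505 × (0.1025 + 0.0105 + 0.0011 + 0.0001 + 0.0000) ≈ 3.505 × 0.1142 ≈ 0.400 mcg/mL.

0.4 mcg/mL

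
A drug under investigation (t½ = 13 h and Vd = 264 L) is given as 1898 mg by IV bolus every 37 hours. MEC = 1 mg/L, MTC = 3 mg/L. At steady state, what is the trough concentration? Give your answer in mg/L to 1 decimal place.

1.2 mg/L

k = ln2/t½ = ln2/13 ≈ 0.053319 h⁻¹; fraction remaining f = e^(−kτ) = e^(−0.053319×37) ≈ 0.1391.
Accumulation ratio R = 1/(1 − f) ≈ 1/0.8609 ≈ 1.1616.
Single-dose peak C₀ = D/Vd = 1898/264 ≈ 7.189 mg/L.
Steady-state peak Cmax,ss = C₀·R ≈ 7.189 × 1.1616 ≈ 8.351 mg/L.
Steady-state trough Cmin,ss = Cmax,ss·f ≈ 8.351 × 0.1391 ≈ 1.162 mg/L.
Trough 1.2 mg/L vs MEC 1 mg/L: adequate.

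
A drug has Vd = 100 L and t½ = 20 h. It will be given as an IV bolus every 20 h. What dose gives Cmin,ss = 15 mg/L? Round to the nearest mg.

1500 mg

τ/t½ = 20/20 ≈ 1, so f = (1/2)^(20/20) ≈ 0.500000.
Cmin,ss = (D/Vd)·f/(1−f), so D = Cmin,ss·Vd·(1−f)/f.
D = 15 × 100 × (1−f)/f ≈ 15 × 100 × 1.00000 ≈ 1500.00 mg.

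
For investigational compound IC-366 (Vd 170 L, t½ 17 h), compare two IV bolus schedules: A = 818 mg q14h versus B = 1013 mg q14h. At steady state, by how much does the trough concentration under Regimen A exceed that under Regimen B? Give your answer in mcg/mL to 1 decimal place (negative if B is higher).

Regimen A: f = (1/2)^(14/17) ≈ 0.5651; Cmin,ss = (818/170)·f/(1−f) ≈ 6.252 mcg/mL.
Regimen B: f = (1/2)^(14/17) ≈ 0.5651; Cmin,ss = (1013/170)·f/(1−f) ≈ 7.743 mcg/mL.
Difference ≈ 6.252 − 7.743 ≈ -1.491 mcg/mL.

-1.5 mcg/mL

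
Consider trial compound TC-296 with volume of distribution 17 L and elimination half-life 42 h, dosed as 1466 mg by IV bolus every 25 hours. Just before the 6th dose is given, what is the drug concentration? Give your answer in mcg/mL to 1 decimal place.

f = (1/2)^(τ/t½) = (1/2)^(25/42) ≈ 0.6619.
C₀ = D/Vd = 1466/17 ≈ 86.235 mcg/mL.
Before the 6th dose, 5 doses have been given. Superposition: Cmin = C₀·(f + f² + … + f^5).
≈ 86.235 × (0.6619 + 0.4381 + 0.2900 + 0.1919 + 0.1270) ≈ 86.235 × 1.7089 ≈ 147.367 mcg/mL.

147.4 mcg/mL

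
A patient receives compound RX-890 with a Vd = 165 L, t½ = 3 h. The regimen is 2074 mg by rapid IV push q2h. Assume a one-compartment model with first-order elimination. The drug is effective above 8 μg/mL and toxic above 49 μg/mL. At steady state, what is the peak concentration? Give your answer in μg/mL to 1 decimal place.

34.0 μg/mL

k = ln2/t½ = ln2/3 ≈ 0.231049 h⁻¹; fraction remaining f = e^(−kτ) = e^(−0.231049×2) ≈ 0.6300.
At steady state, accumulation factor R = 1/(1 − e^(−kτ)) ≈ 2.7027.
Each bolus raises the concentration by D/Vd = 2074/165 ≈ 12.570 μg/mL.
Cmax,ss = C₀/(1 − f) ≈ 12.570/0.3700 ≈ 33.973 μg/mL.
Peak 34.0 μg/mL vs MTC 49 μg/mL: below toxic threshold.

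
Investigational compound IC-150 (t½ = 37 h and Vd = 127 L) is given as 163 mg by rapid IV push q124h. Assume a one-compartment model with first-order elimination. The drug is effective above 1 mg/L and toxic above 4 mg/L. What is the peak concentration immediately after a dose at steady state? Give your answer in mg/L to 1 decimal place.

1.4 mg/L

k = ln2/t½ = ln2/37 ≈ 0.018734 h⁻¹; fraction remaining f = e^(−kτ) = e^(−0.018734×124) ≈ 0.0980.
At steady state, accumulation factor R = 1/(1 − e^(−kτ)) ≈ 1.1086.
Single-dose peak C₀ = D/Vd = 163/127 ≈ 1.283 mg/L.
Steady-state peak Cmax,ss = C₀·R ≈ 1.283 × 1.1086 ≈ 1.422 mg/L.
Peak 1.4 mg/L vs MTC 4 mg/L: below toxic threshold.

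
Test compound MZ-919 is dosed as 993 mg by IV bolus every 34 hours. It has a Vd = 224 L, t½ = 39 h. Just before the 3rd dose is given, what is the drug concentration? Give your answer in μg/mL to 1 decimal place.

3.7 μg/mL

f = (1/2)^(τ/t½) = (1/2)^(34/39) ≈ 0.5465.
C₀ = D/Vd = 993/224 ≈ 4.433 μg/mL.
Before the 3rd dose, 2 doses have been given. Superposition: Cmin = C₀·(f + f²).
≈ 4.433 × (0.5465 + 0.2987) ≈ 4.433 × 0.8452 ≈ 3.747 μg/mL.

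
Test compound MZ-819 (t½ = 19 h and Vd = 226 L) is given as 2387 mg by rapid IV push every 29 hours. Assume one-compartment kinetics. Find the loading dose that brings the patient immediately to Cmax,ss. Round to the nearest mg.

3656 mg

f = (1/2)^(29/19) ≈ 0.347163; accumulation ratio R = 1/(1−f) ≈ 1.53178.
Loading dose to hit Cmax,ss on first dose: D_load = D_maint·R ≈ 2387 × 1.53178 ≈ 3656.36 mg.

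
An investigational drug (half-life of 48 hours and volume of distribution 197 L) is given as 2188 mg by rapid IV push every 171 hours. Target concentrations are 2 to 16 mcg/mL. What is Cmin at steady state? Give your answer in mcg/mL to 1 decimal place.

1.0 mcg/mL

Over one 171-h interval, 171/48 ≈ 3.5625 half-lives elapse, leaving f ≈ 0.0846 of each dose.
Each bolus raises the concentration by D/Vd = 2188/197 ≈ 11.107 mcg/mL.
Steady-state trough Cmin,ss = C₀·f/(1−f) ≈ 11.107 × 0.0846/0.9154 ≈ 1.026 mcg/mL.
Trough 1.0 mcg/mL vs MEC 2 mcg/mL: subtherapeutic.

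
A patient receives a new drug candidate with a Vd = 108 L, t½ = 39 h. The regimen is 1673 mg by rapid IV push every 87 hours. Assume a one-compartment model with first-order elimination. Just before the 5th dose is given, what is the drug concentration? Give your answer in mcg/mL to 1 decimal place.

4.2 mcg/mL

f = (1/2)^(τ/t½) = (1/2)^(87/39) ≈ 0.2130.
C₀ = D/Vd = 1673/108 ≈ 15.491 mcg/mL.
Before the 5th dose, 4 doses have been given. Superposition: Cmin = C₀·(f + f² + … + f^4).
≈ 15.491 × (0.2130 + 0.0454 + 0.0097 + 0.0021) ≈ 15.491 × 0.2702 ≈ 4.186 mcg/mL.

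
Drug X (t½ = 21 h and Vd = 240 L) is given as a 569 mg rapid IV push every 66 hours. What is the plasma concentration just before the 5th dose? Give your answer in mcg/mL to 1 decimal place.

0.3 mcg/mL

f = (1/2)^(τ/t½) = (1/2)^(66/21) ≈ 0.1132.
C₀ = D/Vd = 569/240 ≈ 2.371 mcg/mL.
Before the 5th dose, 4 doses have been given. Superposition: Cmin = C₀·(f + f² + … + f^4).
≈ 2.371 × (0.1132 + 0.0128 + 0.0015 + 0.0002) ≈ 2.371 × 0.1277 ≈ 0.303 mcg/mL.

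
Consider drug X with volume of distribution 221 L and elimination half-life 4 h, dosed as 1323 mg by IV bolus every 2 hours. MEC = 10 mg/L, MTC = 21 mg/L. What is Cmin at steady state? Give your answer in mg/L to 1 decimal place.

k = ln2/t½ = ln2/4 ≈ 0.173287 h⁻¹; fraction remaining f = e^(−kτ) = e^(−0.173287×2) ≈ 0.7071.
Accumulation ratio R = 1/(1 − f) ≈ 1/0.2929 ≈ 3.4141.
Single-dose peak C₀ = D/Vd = 1323/221 ≈ 5.986 mg/L.
Cmax,ss = C₀/(1 − f) ≈ 5.986/0.2929 ≈ 20.437 mg/L.
One interval later, Cmin,ss = Cmax,ss·e^(−kτ) ≈ 20.437 × 0.7071 ≈ 14.451 mg/L.
Trough 14.5 mg/L vs MEC 10 mg/L: adequate.

14.5 mg/L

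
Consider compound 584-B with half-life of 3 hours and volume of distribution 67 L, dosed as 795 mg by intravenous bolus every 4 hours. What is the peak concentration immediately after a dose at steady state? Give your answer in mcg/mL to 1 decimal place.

Over one 4-h interval, 4/3 ≈ 1.3333 half-lives elapse, leaving f ≈ 0.3969 of each dose.
At steady state, accumulation factor R = 1/(1 − e^(−kτ)) ≈ 1.6581.
Each bolus raises the concentration by D/Vd = 795/67 ≈ 11.866 mcg/mL.
Steady-state peak Cmax,ss = C₀·R ≈ 11.866 × 1.6581 ≈ 19.675 mcg/mL.

19.7 mcg/mL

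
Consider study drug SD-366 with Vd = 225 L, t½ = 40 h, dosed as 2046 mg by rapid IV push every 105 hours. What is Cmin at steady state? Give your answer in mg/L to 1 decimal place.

1.8 mg/L

τ/t½ = 105/40 ≈ 2.625, so fraction remaining f = (1/2)^(105/40) ≈ 0.1621.
Each bolus raises the concentration by D/Vd = 2046/225 ≈ 9.093 mg/L.
Steady-state trough Cmin,ss = C₀·f/(1−f) ≈ 9.093 × 0.1621/0.8379 ≈ 1.759 mg/L.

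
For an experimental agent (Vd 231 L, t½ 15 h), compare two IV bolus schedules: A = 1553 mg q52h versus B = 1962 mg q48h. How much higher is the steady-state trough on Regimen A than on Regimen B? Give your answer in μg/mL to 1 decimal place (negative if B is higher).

Regimen A: f = (1/2)^(52/15) ≈ 0.0905; Cmin,ss = (1553/231)·f/(1−f) ≈ 0.669 μg/mL.
Regimen B: f = (1/2)^(48/15) ≈ 0.1088; Cmin,ss = (1962/231)·f/(1−f) ≈ 1.037 μg/mL.
Difference ≈ 0.669 − 1.037 ≈ -0.368 μg/mL.

-0.4 μg/mL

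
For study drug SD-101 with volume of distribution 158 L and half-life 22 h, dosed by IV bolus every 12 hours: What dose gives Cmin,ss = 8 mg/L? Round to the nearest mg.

τ/t½ = 12/22 ≈ 0.54545, so f = (1/2)^(12/22) ≈ 0.685175.
Cmin,ss = (D/Vd)·f/(1−f), so D = Cmin,ss·Vd·(1−f)/f.
D = 8 × 158 × (1−f)/f ≈ 8 × 158 × 0.45948 ≈ 580.78 mg.

581 mg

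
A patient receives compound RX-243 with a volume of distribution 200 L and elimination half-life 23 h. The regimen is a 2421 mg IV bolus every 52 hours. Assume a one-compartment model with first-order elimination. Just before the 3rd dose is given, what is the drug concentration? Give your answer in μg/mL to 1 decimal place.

3.1 μg/mL

f = (1/2)^(τ/t½) = (1/2)^(52/23) ≈ 0.2086.
C₀ = D/Vd = 2421/200 ≈ 12.105 μg/mL.
Before the 3rd dose, 2 doses have been given. Superposition: Cmin = C₀·(f + f²).
≈ 12.105 × (0.2086 + 0.0435) ≈ 12.105 × 0.2521 ≈ 3.052 μg/mL.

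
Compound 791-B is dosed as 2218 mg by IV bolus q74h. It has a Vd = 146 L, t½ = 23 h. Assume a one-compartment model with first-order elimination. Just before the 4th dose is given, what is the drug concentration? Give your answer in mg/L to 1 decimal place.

1.8 mg/L

f = (1/2)^(τ/t½) = (1/2)^(74/23) ≈ 0.1075.
C₀ = D/Vd = 2218/146 ≈ 15.192 mg/L.
Before the 4th dose, 3 doses have been given. Superposition: Cmin = C₀·(f + f² + … + f^3).
≈ 15.192 × (0.1075 + 0.0116 + 0.0012) ≈ 15.192 × 0.1203 ≈ 1.828 mg/L.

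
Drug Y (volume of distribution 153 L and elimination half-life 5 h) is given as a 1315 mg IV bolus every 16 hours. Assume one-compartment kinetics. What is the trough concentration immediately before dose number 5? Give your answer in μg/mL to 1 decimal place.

f = (1/2)^(τ/t½) = (1/2)^(16/5) ≈ 0.1088.
C₀ = D/Vd = 1315/153 ≈ 8.595 μg/mL.
Before the 5th dose, 4 doses have been given. Superposition: Cmin = C₀·(f + f² + … + f^4).
≈ 8.595 × (0.1088 + 0.0118 + 0.0013 + 0.0001) ≈ 8.595 × 0.1220 ≈ 1.049 μg/mL.

1.0 μg/mL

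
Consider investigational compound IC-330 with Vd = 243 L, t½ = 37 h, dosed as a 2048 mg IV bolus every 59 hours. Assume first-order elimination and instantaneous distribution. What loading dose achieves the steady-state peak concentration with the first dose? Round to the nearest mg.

f = (1/2)^(59/37) ≈ 0.331115; accumulation ratio R = 1/(1−f) ≈ 1.49503.
Loading dose to hit Cmax,ss on first dose: D_load = D_maint·R ≈ 2048 × 1.49503 ≈ 3061.82 mg.

3062 mg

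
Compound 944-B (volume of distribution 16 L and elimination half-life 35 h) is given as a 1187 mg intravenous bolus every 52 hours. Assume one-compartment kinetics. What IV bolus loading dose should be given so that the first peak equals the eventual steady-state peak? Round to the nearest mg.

f = (1/2)^(52/35) ≈ 0.357072; accumulation ratio R = 1/(1−f) ≈ 1.55538.
Loading dose to hit Cmax,ss on first dose: D_load = D_maint·R ≈ 1187 × 1.55538 ≈ 1846.24 mg.

1846 mg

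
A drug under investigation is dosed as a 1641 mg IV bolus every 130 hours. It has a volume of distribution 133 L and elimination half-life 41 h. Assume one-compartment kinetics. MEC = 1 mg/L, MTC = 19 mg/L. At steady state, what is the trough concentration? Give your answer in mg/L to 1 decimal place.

k = ln2/t½ = ln2/41 ≈ 0.016906 h⁻¹; fraction remaining f = e^(−kτ) = e^(−0.016906×130) ≈ 0.1110.
At steady state, accumulation factor R = 1/(1 − e^(−kτ)) ≈ 1.1249.
Single-dose peak C₀ = D/Vd = 1641/133 ≈ 12.338 mg/L.
Cmax,ss = C₀/(1 − f) ≈ 12.338/0.8890 ≈ 13.879 mg/L.
One interval later, Cmin,ss = Cmax,ss·e^(−kτ) ≈ 13.879 × 0.1110 ≈ 1.541 mg/L.
Trough 1.5 mg/L vs MEC 1 mg/L: adequate.

1.5 mg/L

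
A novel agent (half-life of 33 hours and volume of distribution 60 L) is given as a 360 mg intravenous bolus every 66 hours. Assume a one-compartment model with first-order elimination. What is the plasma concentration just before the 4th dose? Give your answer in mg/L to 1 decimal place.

2.0 mg/L

f = (1/2)^(τ/t½) = (1/2)^(66/33) ≈ 0.2500.
C₀ = D/Vd = 360/60 ≈ 6.000 mg/L.
Before the 4th dose, 3 doses have been given. Superposition: Cmin = C₀·(f + f² + … + f^3).
≈ 6.000 × (0.2500 + 0.0625 + 0.0156) ≈ 6.000 × 0.3281 ≈ 1.969 mg/L.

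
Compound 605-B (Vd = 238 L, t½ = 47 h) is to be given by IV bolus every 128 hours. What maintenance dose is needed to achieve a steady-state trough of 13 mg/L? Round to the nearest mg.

17340 mg

τ/t½ = 128/47 ≈ 2.7234, so f = (1/2)^(128/47) ≈ 0.151417.
Cmin,ss = (D/Vd)·f/(1−f), so D = Cmin,ss·Vd·(1−f)/f.
D = 13 × 238 × (1−f)/f ≈ 13 × 238 × 5.60428 ≈ 17339.64 mg.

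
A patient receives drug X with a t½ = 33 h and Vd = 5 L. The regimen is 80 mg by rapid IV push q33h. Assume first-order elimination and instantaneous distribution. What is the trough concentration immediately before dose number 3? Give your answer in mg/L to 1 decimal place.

12.0 mg/L

f = (1/2)^(τ/t½) = (1/2)^(33/33) ≈ 0.5000.
C₀ = D/Vd = 80/5 ≈ 16.000 mg/L.
Before the 3rd dose, 2 doses have been given. Superposition: Cmin = C₀·(f + f²).
≈ 16.000 × (0.5000 + 0.2500) ≈ 16.000 × 0.7500 ≈ 12.000 mg/L.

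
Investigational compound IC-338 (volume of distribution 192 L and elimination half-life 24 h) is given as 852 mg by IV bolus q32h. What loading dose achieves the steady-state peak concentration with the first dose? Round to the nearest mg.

1413 mg

f = (1/2)^(32/24) ≈ 0.396850; accumulation ratio R = 1/(1−f) ≈ 1.65796.
Loading dose to hit Cmax,ss on first dose: D_load = D_maint·R ≈ 852 × 1.65796 ≈ 1412.58 mg.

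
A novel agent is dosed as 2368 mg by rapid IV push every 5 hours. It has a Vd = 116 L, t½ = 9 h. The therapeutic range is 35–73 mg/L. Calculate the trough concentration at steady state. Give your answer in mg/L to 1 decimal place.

43.5 mg/L

Over one 5-h interval, 5/9 ≈ 0.55556 half-lives elapse, leaving f ≈ 0.6804 of each dose.
Accumulation ratio R = 1/(1 − f) ≈ 1/0.3196 ≈ 3.1289.
Each bolus raises the concentration by D/Vd = 2368/116 ≈ 20.414 mg/L.
Steady-state peak Cmax,ss = C₀·R ≈ 20.414 × 3.1289 ≈ 63.873 mg/L.
One interval later, Cmin,ss = Cmax,ss·e^(−kτ) ≈ 63.873 × 0.6804 ≈ 43.459 mg/L.
Trough 43.5 mg/L vs MEC 35 mg/L: adequate.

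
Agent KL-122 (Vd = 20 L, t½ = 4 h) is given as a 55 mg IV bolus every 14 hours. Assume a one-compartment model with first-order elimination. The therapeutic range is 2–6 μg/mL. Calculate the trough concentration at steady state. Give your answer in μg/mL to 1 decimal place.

0.3 μg/mL

Over one 14-h interval, 14/4 ≈ 3.5 half-lives elapse, leaving f ≈ 0.0884 of each dose.
Each bolus raises the concentration by D/Vd = 55/20 ≈ 2.750 μg/mL.
Steady-state trough Cmin,ss = C₀·f/(1−f) ≈ 2.750 × 0.0884/0.9116 ≈ 0.267 μg/mL.
Trough 0.3 μg/mL vs MEC 2 μg/mL: subtherapeutic.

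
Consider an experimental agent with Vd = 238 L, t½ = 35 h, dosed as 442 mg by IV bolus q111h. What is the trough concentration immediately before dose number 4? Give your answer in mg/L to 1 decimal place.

0.2 mg/L

f = (1/2)^(τ/t½) = (1/2)^(111/35) ≈ 0.1110.
C₀ = D/Vd = 442/238 ≈ 1.857 mg/L.
Before the 4th dose, 3 doses have been given. Superposition: Cmin = C₀·(f + f² + … + f^3).
≈ 1.857 × (0.1110 + 0.0123 + 0.0014) ≈ 1.857 × 0.1247 ≈ 0.232 mg/L.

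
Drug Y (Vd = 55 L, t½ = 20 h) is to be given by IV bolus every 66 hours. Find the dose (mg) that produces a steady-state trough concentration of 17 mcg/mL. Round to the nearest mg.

τ/t½ = 66/20 ≈ 3.3, so f = (1/2)^(66/20) ≈ 0.101532.
Cmin,ss = (D/Vd)·f/(1−f), so D = Cmin,ss·Vd·(1−f)/f.
D = 17 × 55 × (1−f)/f ≈ 17 × 55 × 8.84911 ≈ 8273.92 mg.

8274 mg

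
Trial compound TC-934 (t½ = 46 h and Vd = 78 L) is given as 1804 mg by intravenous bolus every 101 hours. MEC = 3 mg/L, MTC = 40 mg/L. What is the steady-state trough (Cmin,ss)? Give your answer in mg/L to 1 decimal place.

Over one 101-h interval, 101/46 ≈ 2.1957 half-lives elapse, leaving f ≈ 0.2183 of each dose.
At steady state, accumulation factor R = 1/(1 − e^(−kτ)) ≈ 1.2793.
Single-dose peak C₀ = D/Vd = 1804/78 ≈ 23.128 mg/L.
Cmax,ss = C₀/(1 − f) ≈ 23.128/0.7817 ≈ 29.587 mg/L.
Steady-state trough Cmin,ss = Cmax,ss·f ≈ 29.587 × 0.2183 ≈ 6.459 mg/L.
Trough 6.5 mg/L vs MEC 3 mg/L: adequate.

6.5 mg/L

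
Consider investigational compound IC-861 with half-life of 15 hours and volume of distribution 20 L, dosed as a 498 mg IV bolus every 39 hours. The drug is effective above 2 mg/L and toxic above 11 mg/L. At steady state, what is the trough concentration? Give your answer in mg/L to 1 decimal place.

Over one 39-h interval, 39/15 ≈ 2.6 half-lives elapse, leaving f ≈ 0.1649 of each dose.
Accumulation ratio R = 1/(1 − f) ≈ 1/0.8351 ≈ 1.1975.
Each bolus raises the concentration by D/Vd = 498/20 ≈ 24.900 mg/L.
Steady-state peak Cmax,ss = C₀·R ≈ 24.900 × 1.1975 ≈ 29.818 mg/L.
One interval later, Cmin,ss = Cmax,ss·e^(−kτ) ≈ 29.818 × 0.1649 ≈ 4.917 mg/L.
Trough 4.9 mg/L vs MEC 2 mg/L: adequate.

4.9 mg/L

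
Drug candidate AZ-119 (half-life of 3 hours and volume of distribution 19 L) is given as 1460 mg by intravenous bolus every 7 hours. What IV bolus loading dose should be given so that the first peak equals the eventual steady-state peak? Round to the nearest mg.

1821 mg

f = (1/2)^(7/3) ≈ 0.198425; accumulation ratio R = 1/(1−f) ≈ 1.24754.
Loading dose to hit Cmax,ss on first dose: D_load = D_maint·R ≈ 1460 × 1.24754 ≈ 1821.41 mg.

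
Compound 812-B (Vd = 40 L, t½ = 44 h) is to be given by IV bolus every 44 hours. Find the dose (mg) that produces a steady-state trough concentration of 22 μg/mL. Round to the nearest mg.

880 mg

τ/t½ = 44/44 ≈ 1, so f = (1/2)^(44/44) ≈ 0.500000.
Cmin,ss = (D/Vd)·f/(1−f), so D = Cmin,ss·Vd·(1−f)/f.
D = 22 × 40 × (1−f)/f ≈ 22 × 40 × 1.00000 ≈ 880.00 mg.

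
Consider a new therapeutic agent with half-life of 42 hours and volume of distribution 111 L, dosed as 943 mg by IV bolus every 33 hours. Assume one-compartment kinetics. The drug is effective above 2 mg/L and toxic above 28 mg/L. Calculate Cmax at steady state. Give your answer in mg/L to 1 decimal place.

Over one 33-h interval, 33/42 ≈ 0.78571 half-lives elapse, leaving f ≈ 0.5801 of each dose.
At steady state, accumulation factor R = 1/(1 − e^(−kτ)) ≈ 2.3815.
Single-dose peak C₀ = D/Vd = 943/111 ≈ 8.495 mg/L.
Cmax,ss = C₀/(1 − f) ≈ 8.495/0.4199 ≈ 20.231 mg/L.
Peak 20.2 mg/L vs MTC 28 mg/L: below toxic threshold.

20.2 mg/L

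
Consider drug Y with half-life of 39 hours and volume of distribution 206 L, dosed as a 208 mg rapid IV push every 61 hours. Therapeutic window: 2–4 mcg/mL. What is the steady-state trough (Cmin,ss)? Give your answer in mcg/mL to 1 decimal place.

τ/t½ = 61/39 ≈ 1.5641, so fraction remaining f = (1/2)^(61/39) ≈ 0.3382.
At steady state, accumulation factor R = 1/(1 − e^(−kτ)) ≈ 1.5110.
Each bolus raises the concentration by D/Vd = 208/206 ≈ 1.010 mcg/mL.
Cmax,ss = C₀/(1 − f) ≈ 1.010/0.6618 ≈ 1.526 mcg/mL.
Steady-state trough Cmin,ss = Cmax,ss·f ≈ 1.526 × 0.3382 ≈ 0.516 mcg/mL.
Trough 0.5 mcg/mL vs MEC 2 mcg/mL: subtherapeutic.

0.5 mcg/mL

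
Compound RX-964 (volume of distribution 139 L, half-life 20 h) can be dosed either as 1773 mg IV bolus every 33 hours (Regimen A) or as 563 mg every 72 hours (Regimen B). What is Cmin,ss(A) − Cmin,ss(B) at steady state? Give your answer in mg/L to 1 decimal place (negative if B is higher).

Regimen A: f = (1/2)^(33/20) ≈ 0.3186; Cmin,ss = (1773/139)·f/(1−f) ≈ 5.964 mg/L.
Regimen B: f = (1/2)^(72/20) ≈ 0.0825; Cmin,ss = (563/139)·f/(1−f) ≈ 0.364 mg/L.
Difference ≈ 5.964 − 0.364 ≈ 5.600 mg/L.

5.6 mg/L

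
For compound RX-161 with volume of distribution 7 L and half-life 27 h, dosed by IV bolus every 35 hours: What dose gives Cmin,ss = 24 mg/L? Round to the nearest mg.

τ/t½ = 35/27 ≈ 1.2963, so f = (1/2)^(35/27) ≈ 0.407170.
Cmin,ss = (D/Vd)·f/(1−f), so D = Cmin,ss·Vd·(1−f)/f.
D = 24 × 7 × (1−f)/f ≈ 24 × 7 × 1.45598 ≈ 244.60 mg.

245 mg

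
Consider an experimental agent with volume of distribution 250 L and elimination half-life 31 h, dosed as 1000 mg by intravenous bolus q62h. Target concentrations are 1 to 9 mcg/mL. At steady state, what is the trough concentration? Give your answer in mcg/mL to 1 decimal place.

τ = 62 h = 2 half-lives, so f = (1/2)^2 = 0.25.
Accumulation ratio R = 1/(1 − f) = 1/0.75 = 4/3.
Single-dose peak C₀ = D/Vd = 1000/250 = 4 mcg/mL.
Steady-state peak Cmax,ss = C₀·R = 4 × 4/3 ≈ 5.333 mcg/mL.
Steady-state trough Cmin,ss = Cmax,ss·f ≈ 5.333 × 0.25 ≈ 1.333 mcg/mL.
Trough 1.3 mcg/mL vs MEC 1 mcg/mL: adequate.

1.3 mcg/mL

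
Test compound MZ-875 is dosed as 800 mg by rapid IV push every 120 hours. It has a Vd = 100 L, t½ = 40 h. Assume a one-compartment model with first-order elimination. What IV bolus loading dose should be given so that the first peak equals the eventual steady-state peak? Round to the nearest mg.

914 mg

f = (1/2)^(120/40) ≈ 0.125000; accumulation ratio R = 1/(1−f) ≈ 1.14286.
Loading dose to hit Cmax,ss on first dose: D_load = D_maint·R ≈ 800 × 1.14286 ≈ 914.29 mg.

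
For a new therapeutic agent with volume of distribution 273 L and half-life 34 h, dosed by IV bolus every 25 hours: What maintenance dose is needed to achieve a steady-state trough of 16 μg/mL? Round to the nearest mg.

2904 mg

τ/t½ = 25/34 ≈ 0.73529, so f = (1/2)^(25/34) ≈ 0.600696.
Cmin,ss = (D/Vd)·f/(1−f), so D = Cmin,ss·Vd·(1−f)/f.
D = 16 × 273 × (1−f)/f ≈ 16 × 273 × 0.66474 ≈ 2903.58 mg.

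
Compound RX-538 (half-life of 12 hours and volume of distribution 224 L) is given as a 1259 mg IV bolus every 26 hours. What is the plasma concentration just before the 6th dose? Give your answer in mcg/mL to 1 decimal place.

f = (1/2)^(τ/t½) = (1/2)^(26/12) ≈ 0.2227.
C₀ = D/Vd = 1259/224 ≈ 5.621 mcg/mL.
Before the 6th dose, 5 doses have been given. Superposition: Cmin = C₀·(f + f² + … + f^5).
≈ 5.621 × (0.2227 + 0.0496 + 0.0110 + 0.0025 + 0.0005) ≈ 5.621 × 0.2863 ≈ 1.609 mcg/mL.

1.6 mcg/mL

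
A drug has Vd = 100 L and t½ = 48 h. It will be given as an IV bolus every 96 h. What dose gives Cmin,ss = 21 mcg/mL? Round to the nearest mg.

τ/t½ = 96/48 ≈ 2, so f = (1/2)^(96/48) ≈ 0.250000.
Cmin,ss = (D/Vd)·f/(1−f), so D = Cmin,ss·Vd·(1−f)/f.
D = 21 × 100 × (1−f)/f ≈ 21 × 100 × 3.00000 ≈ 6300.00 mg.

6300 mg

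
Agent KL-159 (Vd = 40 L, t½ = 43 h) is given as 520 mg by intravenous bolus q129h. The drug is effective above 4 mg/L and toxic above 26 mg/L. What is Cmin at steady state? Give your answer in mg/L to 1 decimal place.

The dosing interval is 3 half-lives, so f = 2^(−3) = 0.125.
At steady state, R = 1/(1 − 0.125) = 8/7.
Single-dose peak C₀ = D/Vd = 520/40 = 13 mg/L.
Steady-state peak Cmax,ss = C₀·R = 13 × 8/7 ≈ 14.857 mg/L.
Steady-state trough Cmin,ss = Cmax,ss·f ≈ 14.857 × 0.125 ≈ 1.857 mg/L.
Trough 1.9 mg/L vs MEC 4 mg/L: subtherapeutic.

1.9 mg/L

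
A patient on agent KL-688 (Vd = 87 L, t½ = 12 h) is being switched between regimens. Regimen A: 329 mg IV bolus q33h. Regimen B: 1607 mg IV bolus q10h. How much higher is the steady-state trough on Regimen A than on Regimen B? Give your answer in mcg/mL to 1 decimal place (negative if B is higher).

Regimen A: f = (1/2)^(33/12) ≈ 0.1487; Cmin,ss = (329/87)·f/(1−f) ≈ 0.661 mcg/mL.
Regimen B: f = (1/2)^(10/12) ≈ 0.5612; Cmin,ss = (1607/87)·f/(1−f) ≈ 23.624 mcg/mL.
Difference ≈ 0.661 − 23.624 ≈ -22.963 mcg/mL.

-23.0 mcg/mL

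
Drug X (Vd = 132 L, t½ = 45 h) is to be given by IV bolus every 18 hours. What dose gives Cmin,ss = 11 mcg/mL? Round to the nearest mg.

τ/t½ = 18/45 ≈ 0.4, so f = (1/2)^(18/45) ≈ 0.757858.
Cmin,ss = (D/Vd)·f/(1−f), so D = Cmin,ss·Vd·(1−f)/f.
D = 11 × 132 × (1−f)/f ≈ 11 × 132 × 0.31951 ≈ 463.93 mg.

464 mg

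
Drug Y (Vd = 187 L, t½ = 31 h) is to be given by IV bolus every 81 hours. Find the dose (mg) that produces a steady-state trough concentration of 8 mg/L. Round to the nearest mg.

τ/t½ = 81/31 ≈ 2.6129, so f = (1/2)^(81/31) ≈ 0.163470.
Cmin,ss = (D/Vd)·f/(1−f), so D = Cmin,ss·Vd·(1−f)/f.
D = 8 × 187 × (1−f)/f ≈ 8 × 187 × 5.11733 ≈ 7655.53 mg.

7656 mg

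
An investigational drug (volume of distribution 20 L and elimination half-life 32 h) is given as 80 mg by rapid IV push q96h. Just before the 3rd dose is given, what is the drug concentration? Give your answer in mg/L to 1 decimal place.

f = (1/2)^(τ/t½) = (1/2)^(96/32) ≈ 0.1250.
C₀ = D/Vd = 80/20 ≈ 4.000 mg/L.
Before the 3rd dose, 2 doses have been given. Superposition: Cmin = C₀·(f + f²).
≈ 4.000 × (0.1250 + 0.0156) ≈ 4.000 × 0.1406 ≈ 0.562 mg/L.

0.6 mg/L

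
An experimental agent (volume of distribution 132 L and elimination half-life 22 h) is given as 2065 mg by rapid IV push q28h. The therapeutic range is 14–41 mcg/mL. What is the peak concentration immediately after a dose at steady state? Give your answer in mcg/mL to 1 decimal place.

k = ln2/t½ = ln2/22 ≈ 0.031507 h⁻¹; fraction remaining f = e^(−kτ) = e^(−0.031507×28) ≈ 0.4139.
At steady state, accumulation factor R = 1/(1 − e^(−kτ)) ≈ 1.7062.
Each bolus raises the concentration by D/Vd = 2065/132 ≈ 15.644 mcg/mL.
Steady-state peak Cmax,ss = C₀·R ≈ 15.644 × 1.7062 ≈ 26.692 mcg/mL.
Peak 26.7 mcg/mL vs MTC 41 mcg/mL: below toxic threshold.

26.7 mcg/mL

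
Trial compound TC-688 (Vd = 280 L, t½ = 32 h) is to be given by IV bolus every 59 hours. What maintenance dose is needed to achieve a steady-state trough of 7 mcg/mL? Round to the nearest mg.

τ/t½ = 59/32 ≈ 1.8438, so f = (1/2)^(59/32) ≈ 0.278597.
Cmin,ss = (D/Vd)·f/(1−f), so D = Cmin,ss·Vd·(1−f)/f.
D = 7 × 280 × (1−f)/f ≈ 7 × 280 × 2.58941 ≈ 5075.24 mg.

5075 mg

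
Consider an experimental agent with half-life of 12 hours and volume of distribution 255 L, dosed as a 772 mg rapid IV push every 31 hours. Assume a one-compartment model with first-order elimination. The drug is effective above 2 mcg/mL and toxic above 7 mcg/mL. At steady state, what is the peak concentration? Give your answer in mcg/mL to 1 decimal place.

3.6 mcg/mL

Over one 31-h interval, 31/12 ≈ 2.5833 half-lives elapse, leaving f ≈ 0.1669 of each dose.
At steady state, accumulation factor R = 1/(1 − e^(−kτ)) ≈ 1.2003.
Each bolus raises the concentration by D/Vd = 772/255 ≈ 3.027 mcg/mL.
Steady-state peak Cmax,ss = C₀·R ≈ 3.027 × 1.2003 ≈ 3.633 mcg/mL.
Peak 3.6 mcg/mL vs MTC 7 mcg/mL: below toxic threshold.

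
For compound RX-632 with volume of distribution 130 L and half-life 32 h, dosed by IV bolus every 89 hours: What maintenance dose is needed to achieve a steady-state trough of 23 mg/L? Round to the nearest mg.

τ/t½ = 89/32 ≈ 2.7812, so f = (1/2)^(89/32) ≈ 0.145466.
Cmin,ss = (D/Vd)·f/(1−f), so D = Cmin,ss·Vd·(1−f)/f.
D = 23 × 130 × (1−f)/f ≈ 23 × 130 × 5.87446 ≈ 17564.64 mg.

17565 mg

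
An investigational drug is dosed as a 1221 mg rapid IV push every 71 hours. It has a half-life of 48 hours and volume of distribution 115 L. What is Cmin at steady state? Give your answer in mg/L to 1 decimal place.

Over one 71-h interval, 71/48 ≈ 1.4792 half-lives elapse, leaving f ≈ 0.3587 of each dose.
Accumulation ratio R = 1/(1 − f) ≈ 1/0.6413 ≈ 1.5593.
Each bolus raises the concentration by D/Vd = 1221/115 ≈ 10.617 mg/L.
Cmax,ss = C₀/(1 − f) ≈ 10.617/0.6413 ≈ 16.555 mg/L.
Steady-state trough Cmin,ss = Cmax,ss·f ≈ 16.555 × 0.3587 ≈ 5.938 mg/L.

5.9 mg/L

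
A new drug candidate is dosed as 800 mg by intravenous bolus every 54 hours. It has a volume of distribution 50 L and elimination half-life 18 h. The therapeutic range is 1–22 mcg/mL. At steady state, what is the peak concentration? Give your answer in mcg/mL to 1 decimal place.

18.3 mcg/mL

τ = 54 h = 3 half-lives, so f = (1/2)^3 = 0.125.
Accumulation ratio R = 1/(1 − f) = 1/0.875 = 8/7.
Single-dose peak C₀ = D/Vd = 800/50 = 16 mcg/mL.
Steady-state peak Cmax,ss = C₀·R = 16 × 8/7 ≈ 18.286 mcg/mL.
Peak 18.3 mcg/mL vs MTC 22 mcg/mL: below toxic threshold.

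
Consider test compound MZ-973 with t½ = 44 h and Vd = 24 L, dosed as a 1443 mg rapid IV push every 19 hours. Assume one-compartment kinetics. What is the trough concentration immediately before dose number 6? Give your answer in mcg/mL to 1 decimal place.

f = (1/2)^(τ/t½) = (1/2)^(19/44) ≈ 0.7413.
C₀ = D/Vd = 1443/24 ≈ 60.125 mcg/mL.
Before the 6th dose, 5 doses have been given. Superposition: Cmin = C₀·(f + f² + … + f^5).
≈ 60.125 × (0.7413 + 0.5495 + 0.4074 + 0.3020 + 0.2239) ≈ 60.125 × 2.2241 ≈ 133.724 mcg/mL.

133.7 mcg/mL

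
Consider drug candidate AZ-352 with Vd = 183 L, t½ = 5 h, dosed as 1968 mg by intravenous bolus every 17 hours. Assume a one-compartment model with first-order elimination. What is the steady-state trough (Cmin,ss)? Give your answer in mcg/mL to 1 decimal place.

k = ln2/t½ = ln2/5 ≈ 0.138629 h⁻¹; fraction remaining f = e^(−kτ) = e^(−0.138629×17) ≈ 0.0947.
Accumulation ratio R = 1/(1 − f) ≈ 1/0.9053 ≈ 1.1046.
Each bolus raises the concentration by D/Vd = 1968/183 ≈ 10.754 mcg/mL.
Steady-state peak Cmax,ss = C₀·R ≈ 10.754 × 1.1046 ≈ 11.879 mcg/mL.
One interval later, Cmin,ss = Cmax,ss·e^(−kτ) ≈ 11.879 × 0.0947 ≈ 1.125 mcg/mL.

1.1 mcg/mL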